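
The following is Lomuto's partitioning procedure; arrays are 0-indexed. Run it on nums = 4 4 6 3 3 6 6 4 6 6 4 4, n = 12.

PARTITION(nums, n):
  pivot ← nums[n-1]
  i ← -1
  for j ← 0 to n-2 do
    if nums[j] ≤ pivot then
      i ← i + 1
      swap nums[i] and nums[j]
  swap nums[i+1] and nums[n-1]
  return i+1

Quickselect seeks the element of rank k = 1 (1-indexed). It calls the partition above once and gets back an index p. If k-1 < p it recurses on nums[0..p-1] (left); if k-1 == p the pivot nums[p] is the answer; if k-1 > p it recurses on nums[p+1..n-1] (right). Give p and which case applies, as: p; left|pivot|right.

pivot = nums[11] = 4; i = -1
j=0: nums[0]=4 ≤ 4 → i=0, swap nums[0],nums[0] (no change) → 4 4 6 3 3 6 6 4 6 6 4 4
j=1: nums[1]=4 ≤ 4 → i=1, swap nums[1],nums[1] (no change) → 4 4 6 3 3 6 6 4 6 6 4 4
j=2: nums[2]=6 > 4 → no swap
j=3: nums[3]=3 ≤ 4 → i=2, swap nums[2],nums[3] → 4 4 3 6 3 6 6 4 6 6 4 4
j=4: nums[4]=3 ≤ 4 → i=3, swap nums[3],nums[4] → 4 4 3 3 6 6 6 4 6 6 4 4
j=5: nums[5]=6 > 4 → no swap
j=6: nums[6]=6 > 4 → no swap
j=7: nums[7]=4 ≤ 4 → i=4, swap nums[4],nums[7] → 4 4 3 3 4 6 6 6 6 6 4 4
j=8: nums[8]=6 > 4 → no swap
j=9: nums[9]=6 > 4 → no swap
j=10: nums[10]=4 ≤ 4 → i=5, swap nums[5],nums[10] → 4 4 3 3 4 4 6 6 6 6 6 4
final swap nums[6],nums[11] → 4 4 3 3 4 4 4 6 6 6 6 6; return 6
p = 6; k-1 = 0 < 6 ⇒ left

6; left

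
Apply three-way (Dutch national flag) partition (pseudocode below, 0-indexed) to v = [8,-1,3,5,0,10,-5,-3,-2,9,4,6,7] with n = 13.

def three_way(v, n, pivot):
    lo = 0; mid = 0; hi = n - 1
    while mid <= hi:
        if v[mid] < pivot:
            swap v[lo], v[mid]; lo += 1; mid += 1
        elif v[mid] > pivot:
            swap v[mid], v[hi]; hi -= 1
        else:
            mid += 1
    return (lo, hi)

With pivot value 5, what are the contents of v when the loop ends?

[4,-1,3,0,-2,-5,-3,5,9,10,6,7,8]

lo=0 mid=0 hi=12
8>5: swap(0,12), hi=11 ⇒ [7,-1,3,5,0,10,-5,-3,-2,9,4,6,8]
7>5: swap(0,11), hi=10 ⇒ [6,-1,3,5,0,10,-5,-3,-2,9,4,7,8]
6>5: swap(0,10), hi=9 ⇒ [4,-1,3,5,0,10,-5,-3,-2,9,6,7,8]
4<5: swap(0,0), lo=1 mid=1 ⇒ [4,-1,3,5,0,10,-5,-3,-2,9,6,7,8]
-1<5: swap(1,1), lo=2 mid=2 ⇒ [4,-1,3,5,0,10,-5,-3,-2,9,6,7,8]
3<5: swap(2,2), lo=3 mid=3 ⇒ [4,-1,3,5,0,10,-5,-3,-2,9,6,7,8]
5=5: mid=4
0<5: swap(3,4), lo=4 mid=5 ⇒ [4,-1,3,0,5,10,-5,-3,-2,9,6,7,8]
10>5: swap(5,9), hi=8 ⇒ [4,-1,3,0,5,9,-5,-3,-2,10,6,7,8]
9>5: swap(5,8), hi=7 ⇒ [4,-1,3,0,5,-2,-5,-3,9,10,6,7,8]
-2<5: swap(4,5), lo=5 mid=6 ⇒ [4,-1,3,0,-2,5,-5,-3,9,10,6,7,8]
-5<5: swap(5,6), lo=6 mid=7 ⇒ [4,-1,3,0,-2,-5,5,-3,9,10,6,7,8]
-3<5: swap(6,7), lo=7 mid=8 ⇒ [4,-1,3,0,-2,-5,-3,5,9,10,6,7,8]
done. lo=7 hi=7; v=[4,-1,3,0,-2,-5,-3,5,9,10,6,7,8]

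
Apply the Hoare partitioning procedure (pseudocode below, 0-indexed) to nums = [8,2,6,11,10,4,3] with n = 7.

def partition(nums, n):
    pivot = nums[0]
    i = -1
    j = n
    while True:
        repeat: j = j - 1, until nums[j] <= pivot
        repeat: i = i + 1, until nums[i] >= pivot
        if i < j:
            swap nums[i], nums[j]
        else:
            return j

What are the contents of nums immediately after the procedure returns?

pivot = nums[0] = 8; i = -1, j = 7
j→6 (nums[6]=3≤8), i→0 (nums[0]=8≥8); i<j, swap → [3,2,6,11,10,4,8]
j→5 (nums[5]=4≤8), i→3 (nums[3]=11≥8); i<j, swap → [3,2,6,4,10,11,8]
j→3, i→4; i≥j, return j=3. nums = [3,2,6,4,10,11,8]

[3,2,6,4,10,11,8]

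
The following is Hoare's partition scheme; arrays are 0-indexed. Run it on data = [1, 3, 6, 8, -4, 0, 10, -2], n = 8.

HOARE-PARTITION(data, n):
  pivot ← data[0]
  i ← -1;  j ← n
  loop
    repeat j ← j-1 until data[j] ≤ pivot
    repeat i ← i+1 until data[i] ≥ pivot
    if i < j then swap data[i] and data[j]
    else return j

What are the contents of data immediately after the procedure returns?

[-2, 0, -4, 8, 6, 3, 10, 1]

pivot=1
j stops at 7 (-2), i stops at 0 (1); swap ⇒ [-2, 3, 6, 8, -4, 0, 10, 1]
j stops at 5 (0), i stops at 1 (3); swap ⇒ [-2, 0, 6, 8, -4, 3, 10, 1]
j stops at 4 (-4), i stops at 2 (6); swap ⇒ [-2, 0, -4, 8, 6, 3, 10, 1]
j stops at 2, i stops at 3; i≥j ⇒ return 2. data=[-2, 0, -4, 8, 6, 3, 10, 1]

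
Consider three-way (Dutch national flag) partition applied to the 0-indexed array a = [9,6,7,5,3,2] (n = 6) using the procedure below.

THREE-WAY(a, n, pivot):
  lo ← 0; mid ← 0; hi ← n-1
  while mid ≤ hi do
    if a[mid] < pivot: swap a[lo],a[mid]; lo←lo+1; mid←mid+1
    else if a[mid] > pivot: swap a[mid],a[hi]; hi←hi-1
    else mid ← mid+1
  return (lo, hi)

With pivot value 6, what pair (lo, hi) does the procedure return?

lo=0 mid=0 hi=5
9>6: swap(0,5), hi=4 ⇒ [2,6,7,5,3,9]
2<6: swap(0,0), lo=1 mid=1 ⇒ [2,6,7,5,3,9]
6=6: mid=2
7>6: swap(2,4), hi=3 ⇒ [2,6,3,5,7,9]
3<6: swap(1,2), lo=2 mid=3 ⇒ [2,3,6,5,7,9]
5<6: swap(2,3), lo=3 mid=4 ⇒ [2,3,5,6,7,9]
done. lo=3 hi=3; a=[2,3,5,6,7,9]

(3, 3)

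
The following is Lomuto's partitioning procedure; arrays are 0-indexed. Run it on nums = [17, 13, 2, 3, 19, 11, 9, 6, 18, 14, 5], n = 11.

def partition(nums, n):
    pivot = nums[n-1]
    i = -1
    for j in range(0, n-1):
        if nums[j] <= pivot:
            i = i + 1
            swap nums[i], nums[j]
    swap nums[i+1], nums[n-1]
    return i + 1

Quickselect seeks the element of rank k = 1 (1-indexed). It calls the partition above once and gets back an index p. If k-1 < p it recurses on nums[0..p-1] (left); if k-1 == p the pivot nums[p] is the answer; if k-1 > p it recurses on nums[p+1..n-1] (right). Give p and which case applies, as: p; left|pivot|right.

2; left

pivot=5, i=-1
j=0: 17>5, skip
j=1: 13>5, skip
j=2: 2≤5, i=0, swap(0,2) ⇒ [2, 13, 17, 3, 19, 11, 9, 6, 18, 14, 5]
j=3: 3≤5, i=1, swap(1,3) ⇒ [2, 3, 17, 13, 19, 11, 9, 6, 18, 14, 5]
j=4: 19>5, skip
j=5: 11>5, skip
j=6: 9>5, skip
j=7: 6>5, skip
j=8: 18>5, skip
j=9: 14>5, skip
swap(2,10) ⇒ [2, 3, 5, 13, 19, 11, 9, 6, 18, 14, 17]; return 2
p = 2; k-1 = 0 < 2 ⇒ left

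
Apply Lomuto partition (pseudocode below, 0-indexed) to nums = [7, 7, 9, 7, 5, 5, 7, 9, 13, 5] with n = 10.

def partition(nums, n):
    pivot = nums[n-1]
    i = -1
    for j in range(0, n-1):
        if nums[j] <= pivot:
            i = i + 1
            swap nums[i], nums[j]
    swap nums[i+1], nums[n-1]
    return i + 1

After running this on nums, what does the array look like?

[5, 5, 5, 7, 7, 7, 7, 9, 13, 9]

pivot = nums[9] = 5; i = -1
j=0: nums[0]=7 > 5 → no swap
j=1: nums[1]=7 > 5 → no swap
j=2: nums[2]=9 > 5 → no swap
j=3: nums[3]=7 > 5 → no swap
j=4: nums[4]=5 ≤ 5 → i=0, swap nums[0],nums[4] → [5, 7, 9, 7, 7, 5, 7, 9, 13, 5]
j=5: nums[5]=5 ≤ 5 → i=1, swap nums[1],nums[5] → [5, 5, 9, 7, 7, 7, 7, 9, 13, 5]
j=6: nums[6]=7 > 5 → no swap
j=7: nums[7]=9 > 5 → no swap
j=8: nums[8]=13 > 5 → no swap
final swap nums[2],nums[9] → [5, 5, 5, 7, 7, 7, 7, 9, 13, 9]; return 2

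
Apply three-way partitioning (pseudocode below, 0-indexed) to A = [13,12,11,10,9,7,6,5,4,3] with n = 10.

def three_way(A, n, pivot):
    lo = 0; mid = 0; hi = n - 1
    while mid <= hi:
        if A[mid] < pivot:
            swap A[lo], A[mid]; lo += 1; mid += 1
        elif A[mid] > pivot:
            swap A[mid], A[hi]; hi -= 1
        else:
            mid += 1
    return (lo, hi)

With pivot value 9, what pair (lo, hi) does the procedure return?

(5, 5)

pivot = 9; lo=0, mid=0, hi=9
A[mid]=13>9: swap A[0],A[9]; hi=8 → [3,12,11,10,9,7,6,5,4,13]
A[mid]=3<9: swap A[0],A[0]; lo=1,mid=1 → [3,12,11,10,9,7,6,5,4,13]
A[mid]=12>9: swap A[1],A[8]; hi=7 → [3,4,11,10,9,7,6,5,12,13]
A[mid]=4<9: swap A[1],A[1]; lo=2,mid=2 → [3,4,11,10,9,7,6,5,12,13]
A[mid]=11>9: swap A[2],A[7]; hi=6 → [3,4,5,10,9,7,6,11,12,13]
A[mid]=5<9: swap A[2],A[2]; lo=3,mid=3 → [3,4,5,10,9,7,6,11,12,13]
A[mid]=10>9: swap A[3],A[6]; hi=5 → [3,4,5,6,9,7,10,11,12,13]
A[mid]=6<9: swap A[3],A[3]; lo=4,mid=4 → [3,4,5,6,9,7,10,11,12,13]
A[mid]=9=9: mid=5
A[mid]=7<9: swap A[4],A[5]; lo=5,mid=6 → [3,4,5,6,7,9,10,11,12,13]
end: lo=5, hi=5; A = [3,4,5,6,7,9,10,11,12,13]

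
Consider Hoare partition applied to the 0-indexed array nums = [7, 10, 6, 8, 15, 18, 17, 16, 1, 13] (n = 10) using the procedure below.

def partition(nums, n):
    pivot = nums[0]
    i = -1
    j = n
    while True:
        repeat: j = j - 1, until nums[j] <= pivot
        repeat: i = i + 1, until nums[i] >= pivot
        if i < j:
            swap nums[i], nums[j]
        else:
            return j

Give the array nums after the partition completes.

pivot=7
j stops at 8 (1), i stops at 0 (7); swap ⇒ [1, 10, 6, 8, 15, 18, 17, 16, 7, 13]
j stops at 2 (6), i stops at 1 (10); swap ⇒ [1, 6, 10, 8, 15, 18, 17, 16, 7, 13]
j stops at 1, i stops at 2; i≥j ⇒ return 1. nums=[1, 6, 10, 8, 15, 18, 17, 16, 7, 13]

[1, 6, 10, 8, 15, 18, 17, 16, 7, 13]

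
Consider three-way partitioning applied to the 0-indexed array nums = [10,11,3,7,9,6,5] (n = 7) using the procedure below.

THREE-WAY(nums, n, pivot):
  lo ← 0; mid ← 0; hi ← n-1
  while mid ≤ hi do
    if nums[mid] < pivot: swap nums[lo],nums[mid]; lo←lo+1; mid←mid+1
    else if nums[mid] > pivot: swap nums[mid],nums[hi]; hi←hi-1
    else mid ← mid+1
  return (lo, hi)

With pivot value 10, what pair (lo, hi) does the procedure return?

(5, 5)

pivot = 10; lo=0, mid=0, hi=6
nums[mid]=10=10: mid=1
nums[mid]=11>10: swap nums[1],nums[6]; hi=5 → [10,5,3,7,9,6,11]
nums[mid]=5<10: swap nums[0],nums[1]; lo=1,mid=2 → [5,10,3,7,9,6,11]
nums[mid]=3<10: swap nums[1],nums[2]; lo=2,mid=3 → [5,3,10,7,9,6,11]
nums[mid]=7<10: swap nums[2],nums[3]; lo=3,mid=4 → [5,3,7,10,9,6,11]
nums[mid]=9<10: swap nums[3],nums[4]; lo=4,mid=5 → [5,3,7,9,10,6,11]
nums[mid]=6<10: swap nums[4],nums[5]; lo=5,mid=6 → [5,3,7,9,6,10,11]
end: lo=5, hi=5; nums = [5,3,7,9,6,10,11]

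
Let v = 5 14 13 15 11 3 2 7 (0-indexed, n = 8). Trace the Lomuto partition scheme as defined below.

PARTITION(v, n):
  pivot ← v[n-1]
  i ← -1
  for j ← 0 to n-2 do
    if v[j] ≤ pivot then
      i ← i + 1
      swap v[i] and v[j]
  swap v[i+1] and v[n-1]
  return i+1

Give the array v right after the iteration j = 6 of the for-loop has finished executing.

5 3 2 15 11 14 13 7

pivot = v[7] = 7; i = -1
j=0: v[0]=5 ≤ 7 → i=0, swap v[0],v[0] (no change) → 5 14 13 15 11 3 2 7
j=1: v[1]=14 > 7 → no swap
j=2: v[2]=13 > 7 → no swap
j=3: v[3]=15 > 7 → no swap
j=4: v[4]=11 > 7 → no swap
j=5: v[5]=3 ≤ 7 → i=1, swap v[1],v[5] → 5 3 13 15 11 14 2 7
j=6: v[6]=2 ≤ 7 → i=2, swap v[2],v[6] → 5 3 2 15 11 14 13 7
(after j=6) v = 5 3 2 15 11 14 13 7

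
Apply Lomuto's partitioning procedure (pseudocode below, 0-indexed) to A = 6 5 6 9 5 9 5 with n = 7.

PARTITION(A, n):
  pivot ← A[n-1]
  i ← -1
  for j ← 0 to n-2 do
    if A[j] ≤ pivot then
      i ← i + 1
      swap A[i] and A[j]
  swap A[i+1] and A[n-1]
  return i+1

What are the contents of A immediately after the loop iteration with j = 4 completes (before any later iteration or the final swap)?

5 5 6 9 6 9 5

pivot = A[6] = 5; i = -1
j=0: A[0]=6 > 5 → no swap
j=1: A[1]=5 ≤ 5 → i=0, swap A[0],A[1] → 5 6 6 9 5 9 5
j=2: A[2]=6 > 5 → no swap
j=3: A[3]=9 > 5 → no swap
j=4: A[4]=5 ≤ 5 → i=1, swap A[1],A[4] → 5 5 6 9 6 9 5
(after j=4) A = 5 5 6 9 6 9 5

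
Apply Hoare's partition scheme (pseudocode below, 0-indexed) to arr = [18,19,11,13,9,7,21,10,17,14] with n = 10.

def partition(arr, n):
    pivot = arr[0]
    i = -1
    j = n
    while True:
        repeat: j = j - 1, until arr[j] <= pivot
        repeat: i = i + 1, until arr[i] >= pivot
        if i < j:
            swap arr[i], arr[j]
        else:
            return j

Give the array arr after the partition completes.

pivot=18
j stops at 9 (14), i stops at 0 (18); swap ⇒ [14,19,11,13,9,7,21,10,17,18]
j stops at 8 (17), i stops at 1 (19); swap ⇒ [14,17,11,13,9,7,21,10,19,18]
j stops at 7 (10), i stops at 6 (21); swap ⇒ [14,17,11,13,9,7,10,21,19,18]
j stops at 6, i stops at 7; i≥j ⇒ return 6. arr=[14,17,11,13,9,7,10,21,19,18]

[14,17,11,13,9,7,10,21,19,18]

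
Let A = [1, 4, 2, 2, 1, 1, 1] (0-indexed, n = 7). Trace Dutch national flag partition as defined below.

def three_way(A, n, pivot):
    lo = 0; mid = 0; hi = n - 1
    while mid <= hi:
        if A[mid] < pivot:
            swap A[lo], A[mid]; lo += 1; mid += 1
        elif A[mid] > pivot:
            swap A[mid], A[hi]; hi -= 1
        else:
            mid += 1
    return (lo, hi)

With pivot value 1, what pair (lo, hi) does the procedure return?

pivot = 1; lo=0, mid=0, hi=6
A[mid]=1=1: mid=1
A[mid]=4>1: swap A[1],A[6]; hi=5 → [1, 1, 2, 2, 1, 1, 4]
A[mid]=1=1: mid=2
A[mid]=2>1: swap A[2],A[5]; hi=4 → [1, 1, 1, 2, 1, 2, 4]
A[mid]=1=1: mid=3
A[mid]=2>1: swap A[3],A[4]; hi=3 → [1, 1, 1, 1, 2, 2, 4]
A[mid]=1=1: mid=4
end: lo=0, hi=3; A = [1, 1, 1, 1, 2, 2, 4]

(0, 3)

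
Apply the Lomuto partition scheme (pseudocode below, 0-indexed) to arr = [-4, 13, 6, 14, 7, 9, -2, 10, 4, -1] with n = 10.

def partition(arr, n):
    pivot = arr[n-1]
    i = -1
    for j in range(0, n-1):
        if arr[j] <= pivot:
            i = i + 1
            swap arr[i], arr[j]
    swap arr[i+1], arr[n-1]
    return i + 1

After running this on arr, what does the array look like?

[-4, -2, -1, 14, 7, 9, 13, 10, 4, 6]

pivot = arr[9] = -1; i = -1
j=0: arr[0]=-4 ≤ -1 → i=0, swap arr[0],arr[0] (no change) → [-4, 13, 6, 14, 7, 9, -2, 10, 4, -1]
j=1: arr[1]=13 > -1 → no swap
j=2: arr[2]=6 > -1 → no swap
j=3: arr[3]=14 > -1 → no swap
j=4: arr[4]=7 > -1 → no swap
j=5: arr[5]=9 > -1 → no swap
j=6: arr[6]=-2 ≤ -1 → i=1, swap arr[1],arr[6] → [-4, -2, 6, 14, 7, 9, 13, 10, 4, -1]
j=7: arr[7]=10 > -1 → no swap
j=8: arr[8]=4 > -1 → no swap
final swap arr[2],arr[9] → [-4, -2, -1, 14, 7, 9, 13, 10, 4, 6]; return 2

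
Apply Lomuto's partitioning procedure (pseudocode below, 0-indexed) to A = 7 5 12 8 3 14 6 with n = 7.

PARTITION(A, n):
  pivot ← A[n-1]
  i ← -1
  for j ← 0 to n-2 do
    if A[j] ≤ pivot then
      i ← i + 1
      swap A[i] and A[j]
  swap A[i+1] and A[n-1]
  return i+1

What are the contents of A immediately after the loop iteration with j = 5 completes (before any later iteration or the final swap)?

pivot=6, i=-1
j=0: 7>6, skip
j=1: 5≤6, i=0, swap(0,1) ⇒ 5 7 12 8 3 14 6
j=2: 12>6, skip
j=3: 8>6, skip
j=4: 3≤6, i=1, swap(1,4) ⇒ 5 3 12 8 7 14 6
j=5: 14>6, skip
(after j=5) A = 5 3 12 8 7 14 6

5 3 12 8 7 14 6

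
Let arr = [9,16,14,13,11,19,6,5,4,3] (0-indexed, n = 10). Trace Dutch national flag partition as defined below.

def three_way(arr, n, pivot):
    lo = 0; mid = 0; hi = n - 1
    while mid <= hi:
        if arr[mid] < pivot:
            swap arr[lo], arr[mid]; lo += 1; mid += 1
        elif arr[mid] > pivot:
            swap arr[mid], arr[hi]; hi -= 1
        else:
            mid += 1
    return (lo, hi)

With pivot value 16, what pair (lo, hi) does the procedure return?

(8, 8)

pivot = 16; lo=0, mid=0, hi=9
arr[mid]=9<16: swap arr[0],arr[0]; lo=1,mid=1 → [9,16,14,13,11,19,6,5,4,3]
arr[mid]=16=16: mid=2
arr[mid]=14<16: swap arr[1],arr[2]; lo=2,mid=3 → [9,14,16,13,11,19,6,5,4,3]
arr[mid]=13<16: swap arr[2],arr[3]; lo=3,mid=4 → [9,14,13,16,11,19,6,5,4,3]
arr[mid]=11<16: swap arr[3],arr[4]; lo=4,mid=5 → [9,14,13,11,16,19,6,5,4,3]
arr[mid]=19>16: swap arr[5],arr[9]; hi=8 → [9,14,13,11,16,3,6,5,4,19]
arr[mid]=3<16: swap arr[4],arr[5]; lo=5,mid=6 → [9,14,13,11,3,16,6,5,4,19]
arr[mid]=6<16: swap arr[5],arr[6]; lo=6,mid=7 → [9,14,13,11,3,6,16,5,4,19]
arr[mid]=5<16: swap arr[6],arr[7]; lo=7,mid=8 → [9,14,13,11,3,6,5,16,4,19]
arr[mid]=4<16: swap arr[7],arr[8]; lo=8,mid=9 → [9,14,13,11,3,6,5,4,16,19]
end: lo=8, hi=8; arr = [9,14,13,11,3,6,5,4,16,19]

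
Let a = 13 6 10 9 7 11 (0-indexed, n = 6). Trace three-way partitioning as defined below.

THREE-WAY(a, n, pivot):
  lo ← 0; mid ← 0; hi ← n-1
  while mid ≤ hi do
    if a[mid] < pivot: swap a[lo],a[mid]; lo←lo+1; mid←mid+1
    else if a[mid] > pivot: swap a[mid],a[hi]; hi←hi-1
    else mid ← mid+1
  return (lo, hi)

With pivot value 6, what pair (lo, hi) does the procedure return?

pivot = 6; lo=0, mid=0, hi=5
a[mid]=13>6: swap a[0],a[5]; hi=4 → 11 6 10 9 7 13
a[mid]=11>6: swap a[0],a[4]; hi=3 → 7 6 10 9 11 13
a[mid]=7>6: swap a[0],a[3]; hi=2 → 9 6 10 7 11 13
a[mid]=9>6: swap a[0],a[2]; hi=1 → 10 6 9 7 11 13
a[mid]=10>6: swap a[0],a[1]; hi=0 → 6 10 9 7 11 13
a[mid]=6=6: mid=1
end: lo=0, hi=0; a = 6 10 9 7 11 13

(0, 0)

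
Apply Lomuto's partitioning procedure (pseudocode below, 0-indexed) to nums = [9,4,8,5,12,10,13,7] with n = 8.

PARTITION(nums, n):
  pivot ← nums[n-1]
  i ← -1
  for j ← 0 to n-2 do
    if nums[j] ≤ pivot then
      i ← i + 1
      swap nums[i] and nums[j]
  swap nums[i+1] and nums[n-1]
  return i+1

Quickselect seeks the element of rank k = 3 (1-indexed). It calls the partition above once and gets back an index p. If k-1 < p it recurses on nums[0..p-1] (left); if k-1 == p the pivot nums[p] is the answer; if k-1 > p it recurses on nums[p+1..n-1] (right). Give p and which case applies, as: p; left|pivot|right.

2; pivot

pivot=7, i=-1
j=0: 9>7, skip
j=1: 4≤7, i=0, swap(0,1) ⇒ [4,9,8,5,12,10,13,7]
j=2: 8>7, skip
j=3: 5≤7, i=1, swap(1,3) ⇒ [4,5,8,9,12,10,13,7]
j=4: 12>7, skip
j=5: 10>7, skip
j=6: 13>7, skip
swap(2,7) ⇒ [4,5,7,9,12,10,13,8]; return 2
p = 2; k-1 = 2 == 2 ⇒ pivot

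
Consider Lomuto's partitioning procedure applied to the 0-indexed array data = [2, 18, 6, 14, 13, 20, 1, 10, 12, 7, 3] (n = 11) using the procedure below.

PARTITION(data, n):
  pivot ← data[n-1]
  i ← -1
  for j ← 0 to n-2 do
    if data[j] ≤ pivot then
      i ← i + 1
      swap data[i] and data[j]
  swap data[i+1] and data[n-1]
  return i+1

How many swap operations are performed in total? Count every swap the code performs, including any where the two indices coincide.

3

pivot = data[10] = 3; i = -1
j=0: data[0]=2 ≤ 3 → i=0, swap data[0],data[0] (no change) → [2, 18, 6, 14, 13, 20, 1, 10, 12, 7, 3]
j=1: data[1]=18 > 3 → no swap
j=2: data[2]=6 > 3 → no swap
j=3: data[3]=14 > 3 → no swap
j=4: data[4]=13 > 3 → no swap
j=5: data[5]=20 > 3 → no swap
j=6: data[6]=1 ≤ 3 → i=1, swap data[1],data[6] → [2, 1, 6, 14, 13, 20, 18, 10, 12, 7, 3]
j=7: data[7]=10 > 3 → no swap
j=8: data[8]=12 > 3 → no swap
j=9: data[9]=7 > 3 → no swap
final swap data[2],data[10] → [2, 1, 3, 14, 13, 20, 18, 10, 12, 7, 6]; return 2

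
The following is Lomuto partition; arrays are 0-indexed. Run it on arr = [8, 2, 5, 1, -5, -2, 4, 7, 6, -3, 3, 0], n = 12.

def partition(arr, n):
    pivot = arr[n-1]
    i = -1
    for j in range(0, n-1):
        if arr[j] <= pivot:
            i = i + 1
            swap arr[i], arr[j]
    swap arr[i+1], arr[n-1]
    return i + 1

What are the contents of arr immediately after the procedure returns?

pivot=0, i=-1
j=0: 8>0, skip
j=1: 2>0, skip
j=2: 5>0, skip
j=3: 1>0, skip
j=4: -5≤0, i=0, swap(0,4) ⇒ [-5, 2, 5, 1, 8, -2, 4, 7, 6, -3, 3, 0]
j=5: -2≤0, i=1, swap(1,5) ⇒ [-5, -2, 5, 1, 8, 2, 4, 7, 6, -3, 3, 0]
j=6: 4>0, skip
j=7: 7>0, skip
j=8: 6>0, skip
j=9: -3≤0, i=2, swap(2,9) ⇒ [-5, -2, -3, 1, 8, 2, 4, 7, 6, 5, 3, 0]
j=10: 3>0, skip
swap(3,11) ⇒ [-5, -2, -3, 0, 8, 2, 4, 7, 6, 5, 3, 1]; return 3

[-5, -2, -3, 0, 8, 2, 4, 7, 6, 5, 3, 1]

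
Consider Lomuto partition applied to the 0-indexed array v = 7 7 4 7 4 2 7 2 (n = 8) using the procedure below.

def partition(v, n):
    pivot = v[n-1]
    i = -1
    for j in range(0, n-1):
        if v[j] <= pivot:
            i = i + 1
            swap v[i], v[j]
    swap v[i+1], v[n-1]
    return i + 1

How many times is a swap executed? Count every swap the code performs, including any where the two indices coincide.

2

pivot=2, i=-1
j=0: 7>2, skip
j=1: 7>2, skip
j=2: 4>2, skip
j=3: 7>2, skip
j=4: 4>2, skip
j=5: 2≤2, i=0, swap(0,5) ⇒ 2 7 4 7 4 7 7 2
j=6: 7>2, skip
swap(1,7) ⇒ 2 2 4 7 4 7 7 7; return 1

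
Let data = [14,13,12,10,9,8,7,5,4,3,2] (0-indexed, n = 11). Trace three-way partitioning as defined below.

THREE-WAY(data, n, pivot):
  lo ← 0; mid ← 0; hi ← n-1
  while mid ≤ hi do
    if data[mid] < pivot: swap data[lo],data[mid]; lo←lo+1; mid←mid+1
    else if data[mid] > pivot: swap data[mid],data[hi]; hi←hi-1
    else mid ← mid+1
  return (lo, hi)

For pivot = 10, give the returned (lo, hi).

(7, 7)

pivot = 10; lo=0, mid=0, hi=10
data[mid]=14>10: swap data[0],data[10]; hi=9 → [2,13,12,10,9,8,7,5,4,3,14]
data[mid]=2<10: swap data[0],data[0]; lo=1,mid=1 → [2,13,12,10,9,8,7,5,4,3,14]
data[mid]=13>10: swap data[1],data[9]; hi=8 → [2,3,12,10,9,8,7,5,4,13,14]
data[mid]=3<10: swap data[1],data[1]; lo=2,mid=2 → [2,3,12,10,9,8,7,5,4,13,14]
data[mid]=12>10: swap data[2],data[8]; hi=7 → [2,3,4,10,9,8,7,5,12,13,14]
data[mid]=4<10: swap data[2],data[2]; lo=3,mid=3 → [2,3,4,10,9,8,7,5,12,13,14]
data[mid]=10=10: mid=4
data[mid]=9<10: swap data[3],data[4]; lo=4,mid=5 → [2,3,4,9,10,8,7,5,12,13,14]
data[mid]=8<10: swap data[4],data[5]; lo=5,mid=6 → [2,3,4,9,8,10,7,5,12,13,14]
data[mid]=7<10: swap data[5],data[6]; lo=6,mid=7 → [2,3,4,9,8,7,10,5,12,13,14]
data[mid]=5<10: swap data[6],data[7]; lo=7,mid=8 → [2,3,4,9,8,7,5,10,12,13,14]
end: lo=7, hi=7; data = [2,3,4,9,8,7,5,10,12,13,14]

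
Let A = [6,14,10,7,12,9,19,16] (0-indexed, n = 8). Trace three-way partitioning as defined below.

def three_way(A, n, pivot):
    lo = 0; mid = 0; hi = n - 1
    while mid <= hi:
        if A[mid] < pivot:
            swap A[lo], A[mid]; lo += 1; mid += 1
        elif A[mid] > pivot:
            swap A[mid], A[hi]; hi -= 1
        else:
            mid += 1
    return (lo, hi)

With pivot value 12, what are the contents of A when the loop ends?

[6,9,10,7,12,19,16,14]

lo=0 mid=0 hi=7
6<12: swap(0,0), lo=1 mid=1 ⇒ [6,14,10,7,12,9,19,16]
14>12: swap(1,7), hi=6 ⇒ [6,16,10,7,12,9,19,14]
16>12: swap(1,6), hi=5 ⇒ [6,19,10,7,12,9,16,14]
19>12: swap(1,5), hi=4 ⇒ [6,9,10,7,12,19,16,14]
9<12: swap(1,1), lo=2 mid=2 ⇒ [6,9,10,7,12,19,16,14]
10<12: swap(2,2), lo=3 mid=3 ⇒ [6,9,10,7,12,19,16,14]
7<12: swap(3,3), lo=4 mid=4 ⇒ [6,9,10,7,12,19,16,14]
12=12: mid=5
done. lo=4 hi=4; A=[6,9,10,7,12,19,16,14]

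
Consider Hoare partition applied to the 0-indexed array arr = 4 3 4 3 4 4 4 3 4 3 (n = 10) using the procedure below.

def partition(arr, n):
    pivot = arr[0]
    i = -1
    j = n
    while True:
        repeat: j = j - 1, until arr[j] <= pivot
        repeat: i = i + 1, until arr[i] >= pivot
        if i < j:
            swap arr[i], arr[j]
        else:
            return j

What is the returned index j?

5

pivot=4
j stops at 9 (3), i stops at 0 (4); swap ⇒ 3 3 4 3 4 4 4 3 4 4
j stops at 8 (4), i stops at 2 (4); swap ⇒ 3 3 4 3 4 4 4 3 4 4
j stops at 7 (3), i stops at 4 (4); swap ⇒ 3 3 4 3 3 4 4 4 4 4
j stops at 6 (4), i stops at 5 (4); swap ⇒ 3 3 4 3 3 4 4 4 4 4
j stops at 5, i stops at 6; i≥j ⇒ return 5. arr=3 3 4 3 3 4 4 4 4 4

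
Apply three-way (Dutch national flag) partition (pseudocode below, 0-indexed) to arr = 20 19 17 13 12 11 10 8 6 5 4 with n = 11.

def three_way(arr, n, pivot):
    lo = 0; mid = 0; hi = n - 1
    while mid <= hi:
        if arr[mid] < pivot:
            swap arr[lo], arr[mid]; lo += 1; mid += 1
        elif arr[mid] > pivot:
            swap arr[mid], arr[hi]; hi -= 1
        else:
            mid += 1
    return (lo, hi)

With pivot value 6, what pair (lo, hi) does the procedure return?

(2, 2)

lo=0 mid=0 hi=10
20>6: swap(0,10), hi=9 ⇒ 4 19 17 13 12 11 10 8 6 5 20
4<6: swap(0,0), lo=1 mid=1 ⇒ 4 19 17 13 12 11 10 8 6 5 20
19>6: swap(1,9), hi=8 ⇒ 4 5 17 13 12 11 10 8 6 19 20
5<6: swap(1,1), lo=2 mid=2 ⇒ 4 5 17 13 12 11 10 8 6 19 20
17>6: swap(2,8), hi=7 ⇒ 4 5 6 13 12 11 10 8 17 19 20
6=6: mid=3
13>6: swap(3,7), hi=6 ⇒ 4 5 6 8 12 11 10 13 17 19 20
8>6: swap(3,6), hi=5 ⇒ 4 5 6 10 12 11 8 13 17 19 20
10>6: swap(3,5), hi=4 ⇒ 4 5 6 11 12 10 8 13 17 19 20
11>6: swap(3,4), hi=3 ⇒ 4 5 6 12 11 10 8 13 17 19 20
12>6: swap(3,3), hi=2 ⇒ 4 5 6 12 11 10 8 13 17 19 20
done. lo=2 hi=2; arr=4 5 6 12 11 10 8 13 17 19 20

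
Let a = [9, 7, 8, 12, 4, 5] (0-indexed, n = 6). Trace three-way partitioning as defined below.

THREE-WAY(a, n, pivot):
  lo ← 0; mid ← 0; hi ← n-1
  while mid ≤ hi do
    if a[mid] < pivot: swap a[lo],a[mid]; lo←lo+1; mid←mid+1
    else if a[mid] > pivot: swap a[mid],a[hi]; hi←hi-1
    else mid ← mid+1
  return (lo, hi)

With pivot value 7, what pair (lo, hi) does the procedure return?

(2, 2)

lo=0 mid=0 hi=5
9>7: swap(0,5), hi=4 ⇒ [5, 7, 8, 12, 4, 9]
5<7: swap(0,0), lo=1 mid=1 ⇒ [5, 7, 8, 12, 4, 9]
7=7: mid=2
8>7: swap(2,4), hi=3 ⇒ [5, 7, 4, 12, 8, 9]
4<7: swap(1,2), lo=2 mid=3 ⇒ [5, 4, 7, 12, 8, 9]
12>7: swap(3,3), hi=2 ⇒ [5, 4, 7, 12, 8, 9]
done. lo=2 hi=2; a=[5, 4, 7, 12, 8, 9]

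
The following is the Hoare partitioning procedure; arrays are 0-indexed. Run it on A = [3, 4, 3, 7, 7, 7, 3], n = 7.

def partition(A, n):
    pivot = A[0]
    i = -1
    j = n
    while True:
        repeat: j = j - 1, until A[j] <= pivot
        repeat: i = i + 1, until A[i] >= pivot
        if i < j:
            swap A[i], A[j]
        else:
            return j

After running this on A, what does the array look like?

[3, 3, 4, 7, 7, 7, 3]

pivot=3
j stops at 6 (3), i stops at 0 (3); swap ⇒ [3, 4, 3, 7, 7, 7, 3]
j stops at 2 (3), i stops at 1 (4); swap ⇒ [3, 3, 4, 7, 7, 7, 3]
j stops at 1, i stops at 2; i≥j ⇒ return 1. A=[3, 3, 4, 7, 7, 7, 3]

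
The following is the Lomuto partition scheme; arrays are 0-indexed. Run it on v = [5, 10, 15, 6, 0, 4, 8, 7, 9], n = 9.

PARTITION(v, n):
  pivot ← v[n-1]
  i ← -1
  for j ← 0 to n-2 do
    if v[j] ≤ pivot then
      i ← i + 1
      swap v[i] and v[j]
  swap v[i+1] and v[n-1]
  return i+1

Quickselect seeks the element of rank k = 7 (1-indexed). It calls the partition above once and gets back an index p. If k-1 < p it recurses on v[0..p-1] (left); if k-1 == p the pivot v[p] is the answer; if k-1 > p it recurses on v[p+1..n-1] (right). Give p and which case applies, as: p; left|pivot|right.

pivot = v[8] = 9; i = -1
j=0: v[0]=5 ≤ 9 → i=0, swap v[0],v[0] (no change) → [5, 10, 15, 6, 0, 4, 8, 7, 9]
j=1: v[1]=10 > 9 → no swap
j=2: v[2]=15 > 9 → no swap
j=3: v[3]=6 ≤ 9 → i=1, swap v[1],v[3] → [5, 6, 15, 10, 0, 4, 8, 7, 9]
j=4: v[4]=0 ≤ 9 → i=2, swap v[2],v[4] → [5, 6, 0, 10, 15, 4, 8, 7, 9]
j=5: v[5]=4 ≤ 9 → i=3, swap v[3],v[5] → [5, 6, 0, 4, 15, 10, 8, 7, 9]
j=6: v[6]=8 ≤ 9 → i=4, swap v[4],v[6] → [5, 6, 0, 4, 8, 10, 15, 7, 9]
j=7: v[7]=7 ≤ 9 → i=5, swap v[5],v[7] → [5, 6, 0, 4, 8, 7, 15, 10, 9]
final swap v[6],v[8] → [5, 6, 0, 4, 8, 7, 9, 10, 15]; return 6
p = 6; k-1 = 6 == 6 ⇒ pivot

6; pivot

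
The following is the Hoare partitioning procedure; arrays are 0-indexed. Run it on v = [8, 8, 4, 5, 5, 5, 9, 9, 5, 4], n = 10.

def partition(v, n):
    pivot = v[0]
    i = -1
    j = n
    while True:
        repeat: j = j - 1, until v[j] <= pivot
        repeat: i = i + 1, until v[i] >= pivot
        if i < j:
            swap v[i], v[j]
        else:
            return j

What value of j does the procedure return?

5

pivot = v[0] = 8; i = -1, j = 10
j→9 (v[9]=4≤8), i→0 (v[0]=8≥8); i<j, swap → [4, 8, 4, 5, 5, 5, 9, 9, 5, 8]
j→8 (v[8]=5≤8), i→1 (v[1]=8≥8); i<j, swap → [4, 5, 4, 5, 5, 5, 9, 9, 8, 8]
j→5, i→6; i≥j, return j=5. v = [4, 5, 4, 5, 5, 5, 9, 9, 8, 8]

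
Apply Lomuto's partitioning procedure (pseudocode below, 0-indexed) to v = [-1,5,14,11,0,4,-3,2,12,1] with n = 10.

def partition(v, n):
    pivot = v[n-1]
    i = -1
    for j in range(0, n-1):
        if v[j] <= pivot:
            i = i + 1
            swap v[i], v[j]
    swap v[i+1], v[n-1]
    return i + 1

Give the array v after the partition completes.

[-1,0,-3,1,5,4,14,2,12,11]

pivot = v[9] = 1; i = -1
j=0: v[0]=-1 ≤ 1 → i=0, swap v[0],v[0] (no change) → [-1,5,14,11,0,4,-3,2,12,1]
j=1: v[1]=5 > 1 → no swap
j=2: v[2]=14 > 1 → no swap
j=3: v[3]=11 > 1 → no swap
j=4: v[4]=0 ≤ 1 → i=1, swap v[1],v[4] → [-1,0,14,11,5,4,-3,2,12,1]
j=5: v[5]=4 > 1 → no swap
j=6: v[6]=-3 ≤ 1 → i=2, swap v[2],v[6] → [-1,0,-3,11,5,4,14,2,12,1]
j=7: v[7]=2 > 1 → no swap
j=8: v[8]=12 > 1 → no swap
final swap v[3],v[9] → [-1,0,-3,1,5,4,14,2,12,11]; return 3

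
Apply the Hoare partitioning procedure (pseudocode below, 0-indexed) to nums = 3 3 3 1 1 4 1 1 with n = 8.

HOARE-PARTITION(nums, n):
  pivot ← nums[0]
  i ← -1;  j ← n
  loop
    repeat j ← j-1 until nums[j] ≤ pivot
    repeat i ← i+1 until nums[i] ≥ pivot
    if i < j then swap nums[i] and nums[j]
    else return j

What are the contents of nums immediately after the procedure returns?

1 1 1 1 3 4 3 3

pivot=3
j stops at 7 (1), i stops at 0 (3); swap ⇒ 1 3 3 1 1 4 1 3
j stops at 6 (1), i stops at 1 (3); swap ⇒ 1 1 3 1 1 4 3 3
j stops at 4 (1), i stops at 2 (3); swap ⇒ 1 1 1 1 3 4 3 3
j stops at 3, i stops at 4; i≥j ⇒ return 3. nums=1 1 1 1 3 4 3 3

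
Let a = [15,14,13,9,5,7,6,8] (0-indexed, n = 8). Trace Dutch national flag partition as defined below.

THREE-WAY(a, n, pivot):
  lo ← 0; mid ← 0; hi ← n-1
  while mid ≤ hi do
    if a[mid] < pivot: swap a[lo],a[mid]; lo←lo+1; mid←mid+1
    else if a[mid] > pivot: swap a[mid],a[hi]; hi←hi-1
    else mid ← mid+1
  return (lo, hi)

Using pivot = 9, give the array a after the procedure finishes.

pivot = 9; lo=0, mid=0, hi=7
a[mid]=15>9: swap a[0],a[7]; hi=6 → [8,14,13,9,5,7,6,15]
a[mid]=8<9: swap a[0],a[0]; lo=1,mid=1 → [8,14,13,9,5,7,6,15]
a[mid]=14>9: swap a[1],a[6]; hi=5 → [8,6,13,9,5,7,14,15]
a[mid]=6<9: swap a[1],a[1]; lo=2,mid=2 → [8,6,13,9,5,7,14,15]
a[mid]=13>9: swap a[2],a[5]; hi=4 → [8,6,7,9,5,13,14,15]
a[mid]=7<9: swap a[2],a[2]; lo=3,mid=3 → [8,6,7,9,5,13,14,15]
a[mid]=9=9: mid=4
a[mid]=5<9: swap a[3],a[4]; lo=4,mid=5 → [8,6,7,5,9,13,14,15]
end: lo=4, hi=4; a = [8,6,7,5,9,13,14,15]

[8,6,7,5,9,13,14,15]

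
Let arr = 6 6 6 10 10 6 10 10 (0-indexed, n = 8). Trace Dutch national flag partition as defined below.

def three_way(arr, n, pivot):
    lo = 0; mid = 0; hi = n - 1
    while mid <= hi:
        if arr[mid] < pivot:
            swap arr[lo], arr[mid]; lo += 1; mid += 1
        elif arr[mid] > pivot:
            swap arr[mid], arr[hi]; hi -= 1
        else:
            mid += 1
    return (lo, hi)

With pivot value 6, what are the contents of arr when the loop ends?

lo=0 mid=0 hi=7
6=6: mid=1
6=6: mid=2
6=6: mid=3
10>6: swap(3,7), hi=6 ⇒ 6 6 6 10 10 6 10 10
10>6: swap(3,6), hi=5 ⇒ 6 6 6 10 10 6 10 10
10>6: swap(3,5), hi=4 ⇒ 6 6 6 6 10 10 10 10
6=6: mid=4
10>6: swap(4,4), hi=3 ⇒ 6 6 6 6 10 10 10 10
done. lo=0 hi=3; arr=6 6 6 6 10 10 10 10

6 6 6 6 10 10 10 10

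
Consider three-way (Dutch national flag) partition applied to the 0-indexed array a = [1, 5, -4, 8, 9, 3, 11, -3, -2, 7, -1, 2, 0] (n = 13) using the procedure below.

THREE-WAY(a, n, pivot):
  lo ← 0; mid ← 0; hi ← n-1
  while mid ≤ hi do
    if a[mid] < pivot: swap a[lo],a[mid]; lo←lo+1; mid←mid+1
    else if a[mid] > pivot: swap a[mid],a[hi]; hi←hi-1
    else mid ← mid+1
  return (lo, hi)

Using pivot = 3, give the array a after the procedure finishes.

pivot = 3; lo=0, mid=0, hi=12
a[mid]=1<3: swap a[0],a[0]; lo=1,mid=1 → [1, 5, -4, 8, 9, 3, 11, -3, -2, 7, -1, 2, 0]
a[mid]=5>3: swap a[1],a[12]; hi=11 → [1, 0, -4, 8, 9, 3, 11, -3, -2, 7, -1, 2, 5]
a[mid]=0<3: swap a[1],a[1]; lo=2,mid=2 → [1, 0, -4, 8, 9, 3, 11, -3, -2, 7, -1, 2, 5]
a[mid]=-4<3: swap a[2],a[2]; lo=3,mid=3 → [1, 0, -4, 8, 9, 3, 11, -3, -2, 7, -1, 2, 5]
a[mid]=8>3: swap a[3],a[11]; hi=10 → [1, 0, -4, 2, 9, 3, 11, -3, -2, 7, -1, 8, 5]
a[mid]=2<3: swap a[3],a[3]; lo=4,mid=4 → [1, 0, -4, 2, 9, 3, 11, -3, -2, 7, -1, 8, 5]
a[mid]=9>3: swap a[4],a[10]; hi=9 → [1, 0, -4, 2, -1, 3, 11, -3, -2, 7, 9, 8, 5]
a[mid]=-1<3: swap a[4],a[4]; lo=5,mid=5 → [1, 0, -4, 2, -1, 3, 11, -3, -2, 7, 9, 8, 5]
a[mid]=3=3: mid=6
a[mid]=11>3: swap a[6],a[9]; hi=8 → [1, 0, -4, 2, -1, 3, 7, -3, -2, 11, 9, 8, 5]
a[mid]=7>3: swap a[6],a[8]; hi=7 → [1, 0, -4, 2, -1, 3, -2, -3, 7, 11, 9, 8, 5]
a[mid]=-2<3: swap a[5],a[6]; lo=6,mid=7 → [1, 0, -4, 2, -1, -2, 3, -3, 7, 11, 9, 8, 5]
a[mid]=-3<3: swap a[6],a[7]; lo=7,mid=8 → [1, 0, -4, 2, -1, -2, -3, 3, 7, 11, 9, 8, 5]
end: lo=7, hi=7; a = [1, 0, -4, 2, -1, -2, -3, 3, 7, 11, 9, 8, 5]

[1, 0, -4, 2, -1, -2, -3, 3, 7, 11, 9, 8, 5]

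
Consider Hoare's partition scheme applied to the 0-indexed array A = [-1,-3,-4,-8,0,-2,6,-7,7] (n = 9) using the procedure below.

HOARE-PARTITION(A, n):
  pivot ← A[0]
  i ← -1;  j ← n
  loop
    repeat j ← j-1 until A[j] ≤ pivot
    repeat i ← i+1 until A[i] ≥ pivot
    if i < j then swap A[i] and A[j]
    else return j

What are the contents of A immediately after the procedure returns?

[-7,-3,-4,-8,-2,0,6,-1,7]

pivot = A[0] = -1; i = -1, j = 9
j→7 (A[7]=-7≤-1), i→0 (A[0]=-1≥-1); i<j, swap → [-7,-3,-4,-8,0,-2,6,-1,7]
j→5 (A[5]=-2≤-1), i→4 (A[4]=0≥-1); i<j, swap → [-7,-3,-4,-8,-2,0,6,-1,7]
j→4, i→5; i≥j, return j=4. A = [-7,-3,-4,-8,-2,0,6,-1,7]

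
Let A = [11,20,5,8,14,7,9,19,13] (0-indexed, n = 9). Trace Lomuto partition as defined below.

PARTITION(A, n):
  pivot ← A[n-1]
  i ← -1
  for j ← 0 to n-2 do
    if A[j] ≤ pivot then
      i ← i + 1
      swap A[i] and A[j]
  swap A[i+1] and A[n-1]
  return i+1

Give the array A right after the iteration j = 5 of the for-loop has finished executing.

[11,5,8,7,14,20,9,19,13]

pivot = A[8] = 13; i = -1
j=0: A[0]=11 ≤ 13 → i=0, swap A[0],A[0] (no change) → [11,20,5,8,14,7,9,19,13]
j=1: A[1]=20 > 13 → no swap
j=2: A[2]=5 ≤ 13 → i=1, swap A[1],A[2] → [11,5,20,8,14,7,9,19,13]
j=3: A[3]=8 ≤ 13 → i=2, swap A[2],A[3] → [11,5,8,20,14,7,9,19,13]
j=4: A[4]=14 > 13 → no swap
j=5: A[5]=7 ≤ 13 → i=3, swap A[3],A[5] → [11,5,8,7,14,20,9,19,13]
(after j=5) A = [11,5,8,7,14,20,9,19,13]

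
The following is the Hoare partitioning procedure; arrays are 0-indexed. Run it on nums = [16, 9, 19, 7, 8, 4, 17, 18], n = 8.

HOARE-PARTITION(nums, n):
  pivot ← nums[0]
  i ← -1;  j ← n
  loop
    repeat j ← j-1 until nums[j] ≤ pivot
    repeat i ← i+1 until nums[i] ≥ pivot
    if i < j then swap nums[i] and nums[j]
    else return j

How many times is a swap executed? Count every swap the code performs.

pivot=16
j stops at 5 (4), i stops at 0 (16); swap ⇒ [4, 9, 19, 7, 8, 16, 17, 18]
j stops at 4 (8), i stops at 2 (19); swap ⇒ [4, 9, 8, 7, 19, 16, 17, 18]
j stops at 3, i stops at 4; i≥j ⇒ return 3. nums=[4, 9, 8, 7, 19, 16, 17, 18]

2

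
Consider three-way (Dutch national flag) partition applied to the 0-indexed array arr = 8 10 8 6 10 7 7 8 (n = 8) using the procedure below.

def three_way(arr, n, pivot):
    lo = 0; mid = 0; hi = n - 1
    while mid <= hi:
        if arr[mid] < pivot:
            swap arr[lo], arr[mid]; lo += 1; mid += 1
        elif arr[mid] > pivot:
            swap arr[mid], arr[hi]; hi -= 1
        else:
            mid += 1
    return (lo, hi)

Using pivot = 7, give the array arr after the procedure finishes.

lo=0 mid=0 hi=7
8>7: swap(0,7), hi=6 ⇒ 8 10 8 6 10 7 7 8
8>7: swap(0,6), hi=5 ⇒ 7 10 8 6 10 7 8 8
7=7: mid=1
10>7: swap(1,5), hi=4 ⇒ 7 7 8 6 10 10 8 8
7=7: mid=2
8>7: swap(2,4), hi=3 ⇒ 7 7 10 6 8 10 8 8
10>7: swap(2,3), hi=2 ⇒ 7 7 6 10 8 10 8 8
6<7: swap(0,2), lo=1 mid=3 ⇒ 6 7 7 10 8 10 8 8
done. lo=1 hi=2; arr=6 7 7 10 8 10 8 8

6 7 7 10 8 10 8 8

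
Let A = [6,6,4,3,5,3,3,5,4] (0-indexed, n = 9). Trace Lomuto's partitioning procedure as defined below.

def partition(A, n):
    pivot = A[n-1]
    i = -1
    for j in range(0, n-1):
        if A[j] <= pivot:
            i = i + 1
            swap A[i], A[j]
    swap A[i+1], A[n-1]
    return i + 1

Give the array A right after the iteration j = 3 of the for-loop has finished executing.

pivot = A[8] = 4; i = -1
j=0: A[0]=6 > 4 → no swap
j=1: A[1]=6 > 4 → no swap
j=2: A[2]=4 ≤ 4 → i=0, swap A[0],A[2] → [4,6,6,3,5,3,3,5,4]
j=3: A[3]=3 ≤ 4 → i=1, swap A[1],A[3] → [4,3,6,6,5,3,3,5,4]
(after j=3) A = [4,3,6,6,5,3,3,5,4]

[4,3,6,6,5,3,3,5,4]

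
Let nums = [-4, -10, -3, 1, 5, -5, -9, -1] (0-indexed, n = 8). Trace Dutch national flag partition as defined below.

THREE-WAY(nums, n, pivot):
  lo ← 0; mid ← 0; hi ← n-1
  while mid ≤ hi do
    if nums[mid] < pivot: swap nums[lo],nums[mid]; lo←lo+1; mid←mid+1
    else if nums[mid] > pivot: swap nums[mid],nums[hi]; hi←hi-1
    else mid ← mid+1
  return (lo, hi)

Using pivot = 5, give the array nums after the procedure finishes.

[-4, -10, -3, 1, -5, -9, -1, 5]

pivot = 5; lo=0, mid=0, hi=7
nums[mid]=-4<5: swap nums[0],nums[0]; lo=1,mid=1 → [-4, -10, -3, 1, 5, -5, -9, -1]
nums[mid]=-10<5: swap nums[1],nums[1]; lo=2,mid=2 → [-4, -10, -3, 1, 5, -5, -9, -1]
nums[mid]=-3<5: swap nums[2],nums[2]; lo=3,mid=3 → [-4, -10, -3, 1, 5, -5, -9, -1]
nums[mid]=1<5: swap nums[3],nums[3]; lo=4,mid=4 → [-4, -10, -3, 1, 5, -5, -9, -1]
nums[mid]=5=5: mid=5
nums[mid]=-5<5: swap nums[4],nums[5]; lo=5,mid=6 → [-4, -10, -3, 1, -5, 5, -9, -1]
nums[mid]=-9<5: swap nums[5],nums[6]; lo=6,mid=7 → [-4, -10, -3, 1, -5, -9, 5, -1]
nums[mid]=-1<5: swap nums[6],nums[7]; lo=7,mid=8 → [-4, -10, -3, 1, -5, -9, -1, 5]
end: lo=7, hi=7; nums = [-4, -10, -3, 1, -5, -9, -1, 5]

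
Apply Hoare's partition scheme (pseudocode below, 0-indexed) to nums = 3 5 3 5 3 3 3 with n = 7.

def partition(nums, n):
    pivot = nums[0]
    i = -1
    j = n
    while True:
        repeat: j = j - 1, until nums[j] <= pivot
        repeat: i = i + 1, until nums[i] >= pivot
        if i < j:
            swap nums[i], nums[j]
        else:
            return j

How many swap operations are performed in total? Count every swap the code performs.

pivot = nums[0] = 3; i = -1, j = 7
j→6 (nums[6]=3≤3), i→0 (nums[0]=3≥3); i<j, swap → 3 5 3 5 3 3 3
j→5 (nums[5]=3≤3), i→1 (nums[1]=5≥3); i<j, swap → 3 3 3 5 3 5 3
j→4 (nums[4]=3≤3), i→2 (nums[2]=3≥3); i<j, swap → 3 3 3 5 3 5 3
j→2, i→3; i≥j, return j=2. nums = 3 3 3 5 3 5 3

3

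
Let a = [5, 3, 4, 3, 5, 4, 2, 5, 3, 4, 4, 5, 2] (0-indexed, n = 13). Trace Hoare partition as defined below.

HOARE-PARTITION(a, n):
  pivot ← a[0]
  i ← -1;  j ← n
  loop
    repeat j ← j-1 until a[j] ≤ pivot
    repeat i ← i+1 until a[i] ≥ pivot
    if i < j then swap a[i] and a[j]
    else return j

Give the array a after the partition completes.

[2, 3, 4, 3, 5, 4, 2, 4, 3, 4, 5, 5, 5]

pivot = a[0] = 5; i = -1, j = 13
j→12 (a[12]=2≤5), i→0 (a[0]=5≥5); i<j, swap → [2, 3, 4, 3, 5, 4, 2, 5, 3, 4, 4, 5, 5]
j→11 (a[11]=5≤5), i→4 (a[4]=5≥5); i<j, swap → [2, 3, 4, 3, 5, 4, 2, 5, 3, 4, 4, 5, 5]
j→10 (a[10]=4≤5), i→7 (a[7]=5≥5); i<j, swap → [2, 3, 4, 3, 5, 4, 2, 4, 3, 4, 5, 5, 5]
j→9, i→10; i≥j, return j=9. a = [2, 3, 4, 3, 5, 4, 2, 4, 3, 4, 5, 5, 5]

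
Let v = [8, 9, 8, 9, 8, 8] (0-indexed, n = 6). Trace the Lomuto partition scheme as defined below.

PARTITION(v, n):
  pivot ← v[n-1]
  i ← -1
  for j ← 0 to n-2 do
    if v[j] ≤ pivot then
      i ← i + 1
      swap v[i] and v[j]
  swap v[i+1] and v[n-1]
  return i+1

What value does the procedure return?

3

pivot=8, i=-1
j=0: 8≤8, i=0, swap(0,0) ⇒ [8, 9, 8, 9, 8, 8]
j=1: 9>8, skip
j=2: 8≤8, i=1, swap(1,2) ⇒ [8, 8, 9, 9, 8, 8]
j=3: 9>8, skip
j=4: 8≤8, i=2, swap(2,4) ⇒ [8, 8, 8, 9, 9, 8]
swap(3,5) ⇒ [8, 8, 8, 8, 9, 9]; return 3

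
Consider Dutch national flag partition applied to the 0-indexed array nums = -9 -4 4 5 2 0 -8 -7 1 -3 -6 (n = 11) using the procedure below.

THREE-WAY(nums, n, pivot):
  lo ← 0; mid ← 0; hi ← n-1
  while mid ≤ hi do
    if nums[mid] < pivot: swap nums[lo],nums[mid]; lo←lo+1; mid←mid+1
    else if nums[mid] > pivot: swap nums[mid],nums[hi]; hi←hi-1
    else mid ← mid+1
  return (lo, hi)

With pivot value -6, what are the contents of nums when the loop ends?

-9 -7 -8 -6 0 2 5 1 -3 4 -4

pivot = -6; lo=0, mid=0, hi=10
nums[mid]=-9<-6: swap nums[0],nums[0]; lo=1,mid=1 → -9 -4 4 5 2 0 -8 -7 1 -3 -6
nums[mid]=-4>-6: swap nums[1],nums[10]; hi=9 → -9 -6 4 5 2 0 -8 -7 1 -3 -4
nums[mid]=-6=-6: mid=2
nums[mid]=4>-6: swap nums[2],nums[9]; hi=8 → -9 -6 -3 5 2 0 -8 -7 1 4 -4
nums[mid]=-3>-6: swap nums[2],nums[8]; hi=7 → -9 -6 1 5 2 0 -8 -7 -3 4 -4
nums[mid]=1>-6: swap nums[2],nums[7]; hi=6 → -9 -6 -7 5 2 0 -8 1 -3 4 -4
nums[mid]=-7<-6: swap nums[1],nums[2]; lo=2,mid=3 → -9 -7 -6 5 2 0 -8 1 -3 4 -4
nums[mid]=5>-6: swap nums[3],nums[6]; hi=5 → -9 -7 -6 -8 2 0 5 1 -3 4 -4
nums[mid]=-8<-6: swap nums[2],nums[3]; lo=3,mid=4 → -9 -7 -8 -6 2 0 5 1 -3 4 -4
nums[mid]=2>-6: swap nums[4],nums[5]; hi=4 → -9 -7 -8 -6 0 2 5 1 -3 4 -4
nums[mid]=0>-6: swap nums[4],nums[4]; hi=3 → -9 -7 -8 -6 0 2 5 1 -3 4 -4
end: lo=3, hi=3; nums = -9 -7 -8 -6 0 2 5 1 -3 4 -4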